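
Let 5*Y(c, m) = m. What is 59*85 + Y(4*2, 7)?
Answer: 25082/5 ≈ 5016.4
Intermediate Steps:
Y(c, m) = m/5
59*85 + Y(4*2, 7) = 59*85 + (⅕)*7 = 5015 + 7/5 = 25082/5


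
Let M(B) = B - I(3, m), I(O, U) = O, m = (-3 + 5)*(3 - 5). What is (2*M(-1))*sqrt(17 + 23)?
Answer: -16*sqrt(10) ≈ -50.596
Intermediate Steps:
m = -4 (m = 2*(-2) = -4)
M(B) = -3 + B (M(B) = B - 1*3 = B - 3 = -3 + B)
(2*M(-1))*sqrt(17 + 23) = (2*(-3 - 1))*sqrt(17 + 23) = (2*(-4))*sqrt(40) = -16*sqrt(10)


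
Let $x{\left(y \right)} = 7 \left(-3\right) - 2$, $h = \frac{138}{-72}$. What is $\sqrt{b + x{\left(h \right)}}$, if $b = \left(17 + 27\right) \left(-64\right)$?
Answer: $i \sqrt{2839} \approx 53.282 i$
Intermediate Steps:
$h = - \frac{23}{12}$ ($h = 138 \left(- \frac{1}{72}\right) = - \frac{23}{12} \approx -1.9167$)
$x{\left(y \right)} = -23$ ($x{\left(y \right)} = -21 - 2 = -23$)
$b = -2816$ ($b = 44 \left(-64\right) = -2816$)
$\sqrt{b + x{\left(h \right)}} = \sqrt{-2816 - 23} = \sqrt{-2839} = i \sqrt{2839}$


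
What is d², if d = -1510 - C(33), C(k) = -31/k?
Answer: 2479940401/1089 ≈ 2.2773e+6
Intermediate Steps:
d = -49799/33 (d = -1510 - (-31)/33 = -1510 - 1*(-31/33) = -1510 + 31/33 = -49799/33 ≈ -1509.1)
d² = (-49799/33)² = 2479940401/1089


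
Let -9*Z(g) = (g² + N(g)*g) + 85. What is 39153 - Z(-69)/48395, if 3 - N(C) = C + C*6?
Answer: 17053256227/435555 ≈ 39153.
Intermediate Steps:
N(C) = 3 - 7*C (N(C) = 3 - (C + C*6) = 3 - (C + 6*C) = 3 - 7*C)
Z(g) = -85/9 - g²/9 - g*(3 - 7*g)/9 (Z(g) = -((g² + (3 - 7*g)*g) + 85)/9 = -((g² + g*(3 - 7*g)) + 85)/9 = -(85 + g² + g*(3 - 7*g))/9 = -85/9 - g²/9 - g*(3 - 7*g)/9)
39153 - Z(-69)/48395 = 39153 - (-85/9 - ⅓*(-69) + (⅔)*(-69)²)/48395 = 39153 - (-85/9 + 23 + (⅔)*4761)/48395 = 39153 - (-85/9 + 23 + 3174)/48395 = 39153 - 28688/(9*48395) = 39153 - 1*28688/435555 = 39153 - 28688/435555 = 17053256227/435555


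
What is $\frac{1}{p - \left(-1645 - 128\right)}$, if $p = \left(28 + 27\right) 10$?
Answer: $\frac{1}{2323} \approx 0.00043048$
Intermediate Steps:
$p = 550$ ($p = 55 \cdot 10 = 550$)
$\frac{1}{p - \left(-1645 - 128\right)} = \frac{1}{550 - \left(-1645 - 128\right)} = \frac{1}{550 - -1773} = \frac{1}{550 + 1773} = \frac{1}{2323}$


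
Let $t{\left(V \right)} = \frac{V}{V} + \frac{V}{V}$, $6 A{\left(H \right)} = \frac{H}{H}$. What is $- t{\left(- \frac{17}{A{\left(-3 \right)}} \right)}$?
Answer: $-2$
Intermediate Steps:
$A{\left(H \right)} = \frac{1}{6}$ ($A{\left(H \right)} = \frac{H \frac{1}{H}}{6} = \frac{1}{6} \cdot 1 = \frac{1}{6}$)
$t{\left(V \right)} = 2$ ($t{\left(V \right)} = 1 + 1 = 2$)
$- t{\left(- \frac{17}{A{\left(-3 \right)}} \right)} = \left(-1\right) 2 = -2$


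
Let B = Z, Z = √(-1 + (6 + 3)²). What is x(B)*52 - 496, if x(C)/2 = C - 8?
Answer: -1328 + 416*√5 ≈ -397.80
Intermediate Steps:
Z = 4*√5 (Z = √(-1 + 9²) = √(-1 + 81) = √80 = 4*√5 ≈ 8.9443)
B = 4*√5 ≈ 8.9443
x(C) = -16 + 2*C (x(C) = 2*(C - 8) = 2*(-8 + C) = -16 + 2*C)
x(B)*52 - 496 = (-16 + 2*(4*√5))*52 - 496 = (-16 + 8*√5)*52 - 496 = (-832 + 416*√5) - 496 = -1328 + 416*√5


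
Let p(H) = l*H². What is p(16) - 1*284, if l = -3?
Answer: -1052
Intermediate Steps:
p(H) = -3*H²
p(16) - 1*284 = -3*16² - 1*284 = -3*256 - 284 = -768 - 284 = -1052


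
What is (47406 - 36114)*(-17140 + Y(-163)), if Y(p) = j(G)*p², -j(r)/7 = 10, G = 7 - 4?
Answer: -21194745240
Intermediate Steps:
G = 3
j(r) = -70 (j(r) = -7*10 = -70)
Y(p) = -70*p²
(47406 - 36114)*(-17140 + Y(-163)) = (47406 - 36114)*(-17140 - 70*(-163)²) = 11292*(-17140 - 70*26569) = 11292*(-17140 - 1859830) = 11292*(-1876970) = -21194745240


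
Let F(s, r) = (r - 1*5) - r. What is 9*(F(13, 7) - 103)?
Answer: -972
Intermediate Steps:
F(s, r) = -5 (F(s, r) = (r - 5) - r = (-5 + r) - r = -5)
9*(F(13, 7) - 103) = 9*(-5 - 103) = 9*(-108) = -972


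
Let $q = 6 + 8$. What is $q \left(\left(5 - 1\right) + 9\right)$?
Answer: $182$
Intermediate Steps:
$q = 14$
$q \left(\left(5 - 1\right) + 9\right) = 14 \left(\left(5 - 1\right) + 9\right) = 14 \left(4 + 9\right) = 14 \cdot 13 = 182$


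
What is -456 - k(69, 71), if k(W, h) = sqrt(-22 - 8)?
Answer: -456 - I*sqrt(30) ≈ -456.0 - 5.4772*I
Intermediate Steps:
k(W, h) = I*sqrt(30) (k(W, h) = sqrt(-30) = I*sqrt(30))
-456 - k(69, 71) = -456 - I*sqrt(30)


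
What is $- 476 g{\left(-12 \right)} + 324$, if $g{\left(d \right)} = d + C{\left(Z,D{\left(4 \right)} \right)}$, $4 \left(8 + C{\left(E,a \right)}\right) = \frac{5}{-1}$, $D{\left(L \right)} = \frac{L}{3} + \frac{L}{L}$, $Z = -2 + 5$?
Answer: $10439$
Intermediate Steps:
$Z = 3$
$D{\left(L \right)} = 1 + \frac{L}{3}$ ($D{\left(L \right)} = L \frac{1}{3} + 1 = \frac{L}{3} + 1 = 1 + \frac{L}{3}$)
$C{\left(E,a \right)} = - \frac{37}{4}$ ($C{\left(E,a \right)} = -8 + \frac{5 \frac{1}{-1}}{4} = -8 + \frac{5 \left(-1\right)}{4} = -8 + \frac{1}{4} \left(-5\right) = -8 - \frac{5}{4} = - \frac{37}{4}$)
$g{\left(d \right)} = - \frac{37}{4} + d$ ($g{\left(d \right)} = d - \frac{37}{4} = - \frac{37}{4} + d$)
$- 476 g{\left(-12 \right)} + 324 = - 476 \left(- \frac{37}{4} - 12\right) + 324 = \left(-476\right) \left(- \frac{85}{4}\right) + 324 = 10115 + 324 = 10439$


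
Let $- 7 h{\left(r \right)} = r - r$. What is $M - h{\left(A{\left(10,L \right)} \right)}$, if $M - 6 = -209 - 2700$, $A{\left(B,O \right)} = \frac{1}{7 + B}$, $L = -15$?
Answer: $-2903$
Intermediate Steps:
$M = -2903$ ($M = 6 - 2909 = -2903$)
$h{\left(r \right)} = 0$ ($h{\left(r \right)} = - \frac{r - r}{7} = \left(- \frac{1}{7}\right) 0 = 0$)
$M - h{\left(A{\left(10,L \right)} \right)} = -2903 - 0 = -2903 + 0 = -2903$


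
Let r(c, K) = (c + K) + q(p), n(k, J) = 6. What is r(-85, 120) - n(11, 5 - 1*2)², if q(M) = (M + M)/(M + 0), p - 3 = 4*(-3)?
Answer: 1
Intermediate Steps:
p = -9 (p = 3 + 4*(-3) = 3 - 12 = -9)
q(M) = 2 (q(M) = (2*M)/M = 2)
r(c, K) = 2 + K + c (r(c, K) = (c + K) + 2 = (K + c) + 2 = 2 + K + c)
r(-85, 120) - n(11, 5 - 1*2)² = (2 + 120 - 85) - 1*6² = 37 - 1*36 = 37 - 36 = 1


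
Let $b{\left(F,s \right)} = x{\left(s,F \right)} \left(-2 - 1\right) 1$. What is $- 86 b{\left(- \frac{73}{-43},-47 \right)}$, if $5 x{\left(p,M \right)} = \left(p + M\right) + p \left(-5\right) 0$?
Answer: $- \frac{11688}{5} \approx -2337.6$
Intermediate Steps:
$x{\left(p,M \right)} = \frac{M}{5} + \frac{p}{5}$ ($x{\left(p,M \right)} = \frac{\left(p + M\right) + p \left(-5\right) 0}{5} = \frac{\left(M + p\right) + - 5 p 0}{5} = \frac{\left(M + p\right) + 0}{5} = \frac{M + p}{5} = \frac{M}{5} + \frac{p}{5}$)
$b{\left(F,s \right)} = - \frac{3 F}{5} - \frac{3 s}{5}$ ($b{\left(F,s \right)} = \left(\frac{F}{5} + \frac{s}{5}\right) \left(-2 - 1\right) 1 = \left(\frac{F}{5} + \frac{s}{5}\right) \left(-3\right) 1 = \left(- \frac{3 F}{5} - \frac{3 s}{5}\right) 1 = - \frac{3 F}{5} - \frac{3 s}{5}$)
$- 86 b{\left(- \frac{73}{-43},-47 \right)} = - 86 \left(- \frac{3 \left(- \frac{73}{-43}\right)}{5} - - \frac{141}{5}\right) = - 86 \left(- \frac{3 \left(\left(-73\right) \left(- \frac{1}{43}\right)\right)}{5} + \frac{141}{5}\right) = - 86 \left(\left(- \frac{3}{5}\right) \frac{73}{43} + \frac{141}{5}\right) = - 86 \left(- \frac{219}{215} + \frac{141}{5}\right) = \left(-86\right) \frac{5844}{215} = - \frac{11688}{5}$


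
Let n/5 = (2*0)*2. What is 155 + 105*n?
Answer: 155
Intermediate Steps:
n = 0 (n = 5*((2*0)*2) = 5*(0*2) = 5*0 = 0)
155 + 105*n = 155 + 105*0 = 155 + 0 = 155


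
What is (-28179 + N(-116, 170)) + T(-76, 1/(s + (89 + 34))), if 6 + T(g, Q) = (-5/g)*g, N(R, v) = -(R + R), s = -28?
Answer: -27958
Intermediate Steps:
N(R, v) = -2*R
T(g, Q) = -11 (T(g, Q) = -6 + (-5/g)*g = -6 - 5 = -11)
(-28179 + N(-116, 170)) + T(-76, 1/(s + (89 + 34))) = (-28179 - 2*(-116)) - 11 = (-28179 + 232) - 11 = -27947 - 11 = -27958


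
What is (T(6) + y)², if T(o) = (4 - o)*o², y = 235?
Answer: 26569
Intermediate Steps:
T(o) = o²*(4 - o)
(T(6) + y)² = (6²*(4 - 1*6) + 235)² = (36*(4 - 6) + 235)² = (36*(-2) + 235)² = (-72 + 235)² = 163² = 26569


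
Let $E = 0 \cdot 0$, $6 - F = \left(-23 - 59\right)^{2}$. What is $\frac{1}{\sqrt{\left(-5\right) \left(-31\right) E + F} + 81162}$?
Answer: $\frac{40581}{3293638481} - \frac{i \sqrt{6718}}{6587276962} \approx 1.2321 \cdot 10^{-5} - 1.2443 \cdot 10^{-8} i$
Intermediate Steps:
$F = -6718$ ($F = 6 - \left(-23 - 59\right)^{2} = 6 - \left(-82\right)^{2} = 6 - 6724 = -6718$)
$E = 0$
$\frac{1}{\sqrt{\left(-5\right) \left(-31\right) E + F} + 81162} = \frac{1}{\sqrt{\left(-5\right) \left(-31\right) 0 - 6718} + 81162} = \frac{1}{\sqrt{155 \cdot 0 - 6718} + 81162} = \frac{1}{\sqrt{0 - 6718} + 81162} = \frac{1}{\sqrt{-6718} + 81162} = \frac{1}{i \sqrt{6718} + 81162} = \frac{1}{81162 + i \sqrt{6718}}$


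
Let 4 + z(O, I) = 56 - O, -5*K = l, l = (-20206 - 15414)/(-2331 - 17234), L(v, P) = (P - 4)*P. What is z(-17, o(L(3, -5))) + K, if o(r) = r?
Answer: 103297/1505 ≈ 68.636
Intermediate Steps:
L(v, P) = P*(-4 + P) (L(v, P) = (-4 + P)*P = P*(-4 + P))
l = 548/301 (l = -35620/(-19565) = -35620*(-1/19565) = 548/301 ≈ 1.8206)
K = -548/1505 (K = -1/5*548/301 = -548/1505 ≈ -0.36412)
z(O, I) = 52 - O (z(O, I) = -4 + (56 - O) = 52 - O)
z(-17, o(L(3, -5))) + K = (52 - 1*(-17)) - 548/1505 = (52 + 17) - 548/1505 = 69 - 548/1505 = 103297/1505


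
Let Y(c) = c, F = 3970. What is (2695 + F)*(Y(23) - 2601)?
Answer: -17182370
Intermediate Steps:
(2695 + F)*(Y(23) - 2601) = (2695 + 3970)*(23 - 2601) = 6665*(-2578) = -17182370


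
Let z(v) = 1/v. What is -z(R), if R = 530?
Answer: -1/530 ≈ -0.0018868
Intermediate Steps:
-z(R) = -1/530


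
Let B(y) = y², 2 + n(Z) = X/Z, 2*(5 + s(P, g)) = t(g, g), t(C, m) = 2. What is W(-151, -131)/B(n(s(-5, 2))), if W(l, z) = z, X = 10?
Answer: -524/81 ≈ -6.4691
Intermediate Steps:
s(P, g) = -4 (s(P, g) = -5 + (½)*2 = -5 + 1 = -4)
n(Z) = -2 + 10/Z
W(-151, -131)/B(n(s(-5, 2))) = -131/(-2 + 10/(-4))² = -131/(-2 + 10*(-¼))² = -131/(-2 - 5/2)² = -131/((-9/2)²) = -131/81/4 = -131*4/81 = -524/81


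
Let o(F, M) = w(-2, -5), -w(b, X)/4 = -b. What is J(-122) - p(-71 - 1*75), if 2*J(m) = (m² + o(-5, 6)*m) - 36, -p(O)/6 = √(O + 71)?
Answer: 7912 + 30*I*√3 ≈ 7912.0 + 51.962*I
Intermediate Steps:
w(b, X) = 4*b (w(b, X) = -(-4)*b = 4*b)
o(F, M) = -8 (o(F, M) = 4*(-2) = -8)
p(O) = -6*√(71 + O) (p(O) = -6*√(O + 71) = -6*√(71 + O))
J(m) = -18 + m²/2 - 4*m (J(m) = ((m² - 8*m) - 36)/2 = (-36 + m² - 8*m)/2 = -18 + m²/2 - 4*m)
J(-122) - p(-71 - 1*75) = (-18 + (½)*(-122)² - 4*(-122)) - (-6)*√(71 + (-71 - 1*75)) = (-18 + (½)*14884 + 488) - (-6)*√(71 + (-71 - 75)) = (-18 + 7442 + 488) - (-6)*√(71 - 146) = 7912 - (-6)*√(-75) = 7912 - (-6)*5*I*√3 = 7912 - (-30)*I*√3 = 7912 + 30*I*√3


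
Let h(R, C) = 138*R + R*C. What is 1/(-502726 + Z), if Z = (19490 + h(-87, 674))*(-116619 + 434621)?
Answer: -1/16267577034 ≈ -6.1472e-11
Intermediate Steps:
h(R, C) = 138*R + C*R
Z = -16267074308 (Z = (19490 - 87*(138 + 674))*(-116619 + 434621) = (19490 - 87*812)*318002 = (19490 - 70644)*318002 = -51154*318002 = -16267074308)
1/(-502726 + Z) = 1/(-502726 - 16267074308) = 1/(-16267577034) = -1/16267577034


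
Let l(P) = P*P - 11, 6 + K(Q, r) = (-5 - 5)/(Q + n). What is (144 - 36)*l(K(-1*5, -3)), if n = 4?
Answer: 540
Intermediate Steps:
K(Q, r) = -6 - 10/(4 + Q) (K(Q, r) = -6 + (-5 - 5)/(Q + 4) = -6 - 10/(4 + Q))
l(P) = -11 + P**2 (l(P) = P**2 - 11 = -11 + P**2)
(144 - 36)*l(K(-1*5, -3)) = (144 - 36)*(-11 + (2*(-17 - (-3)*5)/(4 - 1*5))**2) = 108*(-11 + (2*(-17 - 3*(-5))/(4 - 5))**2) = 108*(-11 + (2*(-17 + 15)/(-1))**2) = 108*(-11 + (2*(-1)*(-2))**2) = 108*(-11 + 4**2) = 108*(-11 + 16) = 108*5 = 540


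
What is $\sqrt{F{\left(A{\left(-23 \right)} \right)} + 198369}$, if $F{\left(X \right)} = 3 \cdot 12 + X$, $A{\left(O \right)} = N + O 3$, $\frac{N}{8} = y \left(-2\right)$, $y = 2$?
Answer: $4 \sqrt{12394} \approx 445.31$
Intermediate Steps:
$N = -32$ ($N = 8 \cdot 2 \left(-2\right) = 8 \left(-4\right) = -32$)
$A{\left(O \right)} = -32 + 3 O$ ($A{\left(O \right)} = -32 + O 3 = -32 + 3 O$)
$F{\left(X \right)} = 36 + X$
$\sqrt{F{\left(A{\left(-23 \right)} \right)} + 198369} = \sqrt{\left(36 + \left(-32 + 3 \left(-23\right)\right)\right) + 198369} = \sqrt{\left(36 - 101\right) + 198369} = \sqrt{-65 + 198369} = \sqrt{198304} = 4 \sqrt{12394}$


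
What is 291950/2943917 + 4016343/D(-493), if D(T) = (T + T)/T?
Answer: 11823781019431/5887834 ≈ 2.0082e+6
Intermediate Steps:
D(T) = 2 (D(T) = (2*T)/T = 2)
291950/2943917 + 4016343/D(-493) = 291950/2943917 + 4016343/2 = 11823781019431/5887834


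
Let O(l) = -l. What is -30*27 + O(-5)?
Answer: -805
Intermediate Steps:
-30*27 + O(-5) = -30*27 - 1*(-5) = -810 + 5 = -805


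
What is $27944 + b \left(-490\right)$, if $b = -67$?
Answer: $60774$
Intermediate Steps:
$27944 + b \left(-490\right) = 27944 - -32830 = 27944 + 32830 = 60774$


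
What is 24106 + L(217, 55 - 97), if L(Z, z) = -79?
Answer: 24027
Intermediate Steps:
24106 + L(217, 55 - 97) = 24106 - 79 = 24027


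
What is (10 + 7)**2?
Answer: 289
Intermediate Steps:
(10 + 7)**2 = 17**2 = 289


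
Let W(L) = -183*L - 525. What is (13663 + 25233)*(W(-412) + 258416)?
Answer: 12963531152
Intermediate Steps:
W(L) = -525 - 183*L
(13663 + 25233)*(W(-412) + 258416) = (13663 + 25233)*((-525 - 183*(-412)) + 258416) = 38896*((-525 + 75396) + 258416) = 38896*(74871 + 258416) = 38896*333287 = 12963531152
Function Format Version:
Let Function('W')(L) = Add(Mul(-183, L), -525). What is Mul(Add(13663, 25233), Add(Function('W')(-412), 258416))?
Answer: 12963531152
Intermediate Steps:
Function('W')(L) = Add(-525, Mul(-183, L))
Mul(Add(13663, 25233), Add(Function('W')(-412), 258416)) = Mul(Add(13663, 25233), Add(Add(-525, Mul(-183, -412)), 258416)) = Mul(38896, Add(Add(-525, 75396), 258416)) = Mul(38896, Add(74871, 258416)) = Mul(38896, 333287) = 12963531152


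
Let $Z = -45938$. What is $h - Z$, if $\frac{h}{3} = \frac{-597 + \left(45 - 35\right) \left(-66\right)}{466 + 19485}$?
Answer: $\frac{916505267}{19951} \approx 45938.0$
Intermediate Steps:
$h = - \frac{3771}{19951}$ ($h = 3 \frac{-597 + \left(45 - 35\right) \left(-66\right)}{466 + 19485} = 3 \frac{-597 + 10 \left(-66\right)}{19951} = 3 \left(-597 - 660\right) \frac{1}{19951} = 3 \left(\left(-1257\right) \frac{1}{19951}\right) = 3 \left(- \frac{1257}{19951}\right) = - \frac{3771}{19951} \approx -0.18901$)
$h - Z = - \frac{3771}{19951} - -45938 = - \frac{3771}{19951} + 45938 = \frac{916505267}{19951}$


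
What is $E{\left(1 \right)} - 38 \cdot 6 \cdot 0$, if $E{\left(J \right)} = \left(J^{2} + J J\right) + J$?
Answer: $3$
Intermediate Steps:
$E{\left(J \right)} = J + 2 J^{2}$ ($E{\left(J \right)} = \left(J^{2} + J^{2}\right) + J = 2 J^{2} + J = J + 2 J^{2}$)
$E{\left(1 \right)} - 38 \cdot 6 \cdot 0 = 1 \left(1 + 2 \cdot 1\right) - 38 \cdot 6 \cdot 0 = 1 \left(1 + 2\right) - 0 = 1 \cdot 3 + 0 = 3 + 0 = 3$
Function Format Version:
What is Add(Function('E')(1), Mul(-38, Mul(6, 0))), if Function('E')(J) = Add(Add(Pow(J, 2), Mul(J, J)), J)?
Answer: 3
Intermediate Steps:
Function('E')(J) = Add(J, Mul(2, Pow(J, 2))) (Function('E')(J) = Add(Add(Pow(J, 2), Pow(J, 2)), J) = Add(Mul(2, Pow(J, 2)), J) = Add(J, Mul(2, Pow(J, 2))))
Add(Function('E')(1), Mul(-38, Mul(6, 0))) = Add(Mul(1, Add(1, Mul(2, 1))), Mul(-38, Mul(6, 0))) = Add(Mul(1, Add(1, 2)), Mul(-38, 0)) = Add(Mul(1, 3), 0) = Add(3, 0) = 3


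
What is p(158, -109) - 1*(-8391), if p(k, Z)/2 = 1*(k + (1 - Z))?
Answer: 8927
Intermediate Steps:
p(k, Z) = 2 - 2*Z + 2*k (p(k, Z) = 2*(1*(k + (1 - Z))) = 2*(1*(1 + k - Z)) = 2*(1 + k - Z) = 2 - 2*Z + 2*k)
p(158, -109) - 1*(-8391) = (2 - 2*(-109) + 2*158) - 1*(-8391) = (2 + 218 + 316) + 8391 = 536 + 8391 = 8927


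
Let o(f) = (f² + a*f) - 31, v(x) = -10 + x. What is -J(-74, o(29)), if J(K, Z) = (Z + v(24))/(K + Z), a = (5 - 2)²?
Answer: -1085/997 ≈ -1.0883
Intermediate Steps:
a = 9 (a = 3² = 9)
o(f) = -31 + f² + 9*f (o(f) = (f² + 9*f) - 31 = -31 + f² + 9*f)
J(K, Z) = (14 + Z)/(K + Z) (J(K, Z) = (Z + (-10 + 24))/(K + Z) = (Z + 14)/(K + Z) = (14 + Z)/(K + Z))
-J(-74, o(29)) = -(14 + (-31 + 29² + 9*29))/(-74 + (-31 + 29² + 9*29)) = -(14 + (-31 + 841 + 261))/(-74 + (-31 + 841 + 261)) = -(14 + 1071)/(-74 + 1071) = -1085/997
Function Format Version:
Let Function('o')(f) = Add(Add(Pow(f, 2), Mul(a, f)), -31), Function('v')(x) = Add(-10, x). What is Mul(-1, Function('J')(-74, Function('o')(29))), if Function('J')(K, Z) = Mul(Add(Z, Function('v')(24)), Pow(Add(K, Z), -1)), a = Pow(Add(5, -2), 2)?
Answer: Rational(-1085, 997) ≈ -1.0883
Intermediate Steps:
a = 9 (a = Pow(3, 2) = 9)
Function('o')(f) = Add(-31, Pow(f, 2), Mul(9, f)) (Function('o')(f) = Add(Add(Pow(f, 2), Mul(9, f)), -31) = Add(-31, Pow(f, 2), Mul(9, f)))
Function('J')(K, Z) = Mul(Pow(Add(K, Z), -1), Add(14, Z)) (Function('J')(K, Z) = Mul(Add(Z, Add(-10, 24)), Pow(Add(K, Z), -1)) = Mul(Add(Z, 14), Pow(Add(K, Z), -1)) = Mul(Add(14, Z), Pow(Add(K, Z), -1)) = Mul(Pow(Add(K, Z), -1), Add(14, Z)))
Mul(-1, Function('J')(-74, Function('o')(29))) = Mul(-1, Mul(Pow(Add(-74, Add(-31, Pow(29, 2), Mul(9, 29))), -1), Add(14, Add(-31, Pow(29, 2), Mul(9, 29))))) = Mul(-1, Mul(Pow(Add(-74, Add(-31, 841, 261)), -1), Add(14, Add(-31, 841, 261)))) = Mul(-1, Mul(Pow(Add(-74, 1071), -1), Add(14, 1071))) = Mul(-1, Mul(Pow(997, -1), 1085)) = Mul(-1, Mul(Rational(1, 997), 1085)) = Mul(-1, Rational(1085, 997)) = Rational(-1085, 997)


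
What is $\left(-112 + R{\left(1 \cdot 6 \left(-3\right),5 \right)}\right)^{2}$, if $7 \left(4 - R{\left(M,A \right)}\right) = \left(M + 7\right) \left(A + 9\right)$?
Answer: $7396$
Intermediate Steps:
$R{\left(M,A \right)} = 4 - \frac{\left(7 + M\right) \left(9 + A\right)}{7}$ ($R{\left(M,A \right)} = 4 - \frac{\left(M + 7\right) \left(A + 9\right)}{7} = 4 - \frac{\left(7 + M\right) \left(9 + A\right)}{7}$)
$\left(-112 + R{\left(1 \cdot 6 \left(-3\right),5 \right)}\right)^{2} = \left(-112 - \left(10 + 2 \cdot 1 \cdot 6 \left(-3\right)\right)\right)^{2} = \left(-112 - \left(10 + 2 \cdot 6 \left(-3\right)\right)\right)^{2} = \left(-112 - \left(- \frac{92}{7} - \frac{90}{7}\right)\right)^{2} = \left(-112 + \left(-5 - 5 + \frac{162}{7} + \frac{90}{7}\right)\right)^{2} = \left(-112 + 26\right)^{2} = \left(-86\right)^{2} = 7396$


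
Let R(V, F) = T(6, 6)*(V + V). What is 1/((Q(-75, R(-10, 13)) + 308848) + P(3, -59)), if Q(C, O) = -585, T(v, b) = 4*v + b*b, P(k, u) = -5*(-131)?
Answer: 1/308918 ≈ 3.2371e-6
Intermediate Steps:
P(k, u) = 655
T(v, b) = b² + 4*v (T(v, b) = 4*v + b² = b² + 4*v)
R(V, F) = 120*V (R(V, F) = (6² + 4*6)*(V + V) = (36 + 24)*(2*V) = 60*(2*V) = 120*V)
1/((Q(-75, R(-10, 13)) + 308848) + P(3, -59)) = 1/((-585 + 308848) + 655) = 1/(308263 + 655) = 1/308918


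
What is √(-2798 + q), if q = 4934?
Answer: 2*√534 ≈ 46.217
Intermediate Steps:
√(-2798 + q) = √(-2798 + 4934) = √2136 = 2*√534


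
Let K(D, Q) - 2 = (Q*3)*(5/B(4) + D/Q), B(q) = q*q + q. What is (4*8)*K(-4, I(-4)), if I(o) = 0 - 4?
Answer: -416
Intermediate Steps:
B(q) = q + q² (B(q) = q² + q = q + q²)
I(o) = -4
K(D, Q) = 2 + 3*Q*(¼ + D/Q) (K(D, Q) = 2 + (Q*3)*(5/((4*(1 + 4))) + D/Q) = 2 + (3*Q)*(5/((4*5)) + D/Q) = 2 + (3*Q)*(5/20 + D/Q) = 2 + (3*Q)*(5*(1/20) + D/Q) = 2 + (3*Q)*(¼ + D/Q) = 2 + 3*Q*(¼ + D/Q))
(4*8)*K(-4, I(-4)) = (4*8)*(2 + 3*(-4) + (¾)*(-4)) = 32*(2 - 12 - 3) = 32*(-13) = -416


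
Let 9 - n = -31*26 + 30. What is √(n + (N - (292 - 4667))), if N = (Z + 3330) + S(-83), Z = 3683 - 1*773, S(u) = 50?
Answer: 5*√458 ≈ 107.00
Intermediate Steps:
n = 785 (n = 9 - (-31*26 + 30) = 9 - (-806 + 30) = 9 - 1*(-776) = 9 + 776 = 785)
Z = 2910 (Z = 3683 - 773 = 2910)
N = 6290 (N = (2910 + 3330) + 50 = 6240 + 50 = 6290)
√(n + (N - (292 - 4667))) = √(785 + (6290 - (292 - 4667))) = √(785 + (6290 - 1*(-4375))) = √(785 + (6290 + 4375)) = √(785 + 10665) = √11450 = 5*√458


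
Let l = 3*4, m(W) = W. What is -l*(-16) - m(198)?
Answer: -6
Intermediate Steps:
l = 12
-l*(-16) - m(198) = -1*12*(-16) - 1*198 = -12*(-16) - 198 = 192 - 198 = -6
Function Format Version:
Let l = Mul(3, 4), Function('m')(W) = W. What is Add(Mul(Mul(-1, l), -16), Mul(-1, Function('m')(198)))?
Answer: -6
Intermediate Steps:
l = 12
Add(Mul(Mul(-1, l), -16), Mul(-1, Function('m')(198))) = Add(Mul(Mul(-1, 12), -16), Mul(-1, 198)) = Add(Mul(-12, -16), -198) = Add(192, -198) = -6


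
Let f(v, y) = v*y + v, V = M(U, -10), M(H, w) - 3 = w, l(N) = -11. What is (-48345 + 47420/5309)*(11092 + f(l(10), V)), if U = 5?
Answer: -2863323392230/5309 ≈ -5.3933e+8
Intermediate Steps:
M(H, w) = 3 + w
V = -7 (V = 3 - 10 = -7)
f(v, y) = v + v*y
(-48345 + 47420/5309)*(11092 + f(l(10), V)) = (-48345 + 47420/5309)*(11092 - 11*(1 - 7)) = (-48345 + 47420*(1/5309))*(11092 - 11*(-6)) = (-48345 + 47420/5309)*(11092 + 66) = -256616185/5309*11158 = -2863323392230/5309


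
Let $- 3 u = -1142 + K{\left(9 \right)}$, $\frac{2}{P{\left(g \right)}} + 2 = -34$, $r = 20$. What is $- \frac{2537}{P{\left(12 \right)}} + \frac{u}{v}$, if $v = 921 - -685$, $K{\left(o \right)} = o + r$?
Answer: $\frac{73339967}{1606} \approx 45666.0$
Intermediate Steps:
$P{\left(g \right)} = - \frac{1}{18}$ ($P{\left(g \right)} = \frac{2}{-2 - 34} = \frac{2}{-36} = 2 \left(- \frac{1}{36}\right) = - \frac{1}{18}$)
$K{\left(o \right)} = 20 + o$ ($K{\left(o \right)} = o + 20 = 20 + o$)
$v = 1606$ ($v = 921 + 685 = 1606$)
$u = 371$ ($u = - \frac{-1142 + \left(20 + 9\right)}{3} = - \frac{-1142 + 29}{3} = \left(- \frac{1}{3}\right) \left(-1113\right) = 371$)
$- \frac{2537}{P{\left(12 \right)}} + \frac{u}{v} = - \frac{2537}{- \frac{1}{18}} + \frac{371}{1606} = \left(-2537\right) \left(-18\right) + 371 \cdot \frac{1}{1606} = 45666 + \frac{371}{1606} = \frac{73339967}{1606}$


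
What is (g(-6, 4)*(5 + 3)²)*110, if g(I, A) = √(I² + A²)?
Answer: 14080*√13 ≈ 50766.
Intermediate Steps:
g(I, A) = √(A² + I²)
(g(-6, 4)*(5 + 3)²)*110 = (√(4² + (-6)²)*(5 + 3)²)*110 = (√(16 + 36)*8²)*110 = (√52*64)*110 = ((2*√13)*64)*110 = (128*√13)*110 = 14080*√13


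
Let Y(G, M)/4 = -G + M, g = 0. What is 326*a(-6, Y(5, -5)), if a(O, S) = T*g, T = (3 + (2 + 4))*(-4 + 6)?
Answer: 0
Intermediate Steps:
T = 18 (T = (3 + 6)*2 = 9*2 = 18)
Y(G, M) = -4*G + 4*M (Y(G, M) = 4*(-G + M) = 4*(M - G) = -4*G + 4*M)
a(O, S) = 0 (a(O, S) = 18*0 = 0)
326*a(-6, Y(5, -5)) = 326*0 = 0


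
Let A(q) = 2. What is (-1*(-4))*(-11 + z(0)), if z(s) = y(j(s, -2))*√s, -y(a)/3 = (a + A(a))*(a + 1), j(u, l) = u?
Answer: -44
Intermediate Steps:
y(a) = -3*(1 + a)*(2 + a) (y(a) = -3*(a + 2)*(a + 1) = -3*(2 + a)*(1 + a) = -3*(1 + a)*(2 + a))
z(s) = √s*(-6 - 9*s - 3*s²) (z(s) = (-6 - 9*s - 3*s²)*√s = √s*(-6 - 9*s - 3*s²))
(-1*(-4))*(-11 + z(0)) = (-1*(-4))*(-11 + 3*√0*(-2 - 1*0² - 3*0)) = 4*(-11 + 3*0*(-2 - 1*0 + 0)) = 4*(-11 + 3*0*(-2 + 0 + 0)) = 4*(-11 + 3*0*(-2)) = 4*(-11 + 0) = 4*(-11) = -44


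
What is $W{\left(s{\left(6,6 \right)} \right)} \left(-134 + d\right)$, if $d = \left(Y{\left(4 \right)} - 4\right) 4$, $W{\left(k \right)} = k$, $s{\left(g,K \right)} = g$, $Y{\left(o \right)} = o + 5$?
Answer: $-684$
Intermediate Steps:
$Y{\left(o \right)} = 5 + o$
$d = 20$ ($d = \left(\left(5 + 4\right) - 4\right) 4 = \left(9 - 4\right) 4 = 5 \cdot 4 = 20$)
$W{\left(s{\left(6,6 \right)} \right)} \left(-134 + d\right) = 6 \left(-134 + 20\right) = 6 \left(-114\right) = -684$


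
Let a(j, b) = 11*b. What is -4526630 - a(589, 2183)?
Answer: -4550643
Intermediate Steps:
-4526630 - a(589, 2183) = -4526630 - 11*2183 = -4526630 - 1*24013 = -4526630 - 24013 = -4550643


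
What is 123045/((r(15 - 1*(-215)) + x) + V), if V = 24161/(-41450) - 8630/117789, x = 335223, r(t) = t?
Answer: 600749254082250/1637797109521121 ≈ 0.36680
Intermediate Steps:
V = -3203613529/4882354050 (V = 24161*(-1/41450) - 8630*1/117789 = -24161/41450 - 8630/117789 = -3203613529/4882354050 ≈ -0.65616)
123045/((r(15 - 1*(-215)) + x) + V) = 123045/(((15 - 1*(-215)) + 335223) - 3203613529/4882354050) = 123045/(((15 + 215) + 335223) - 3203613529/4882354050) = 123045/((230 + 335223) - 3203613529/4882354050) = 123045/(335453 - 3203613529/4882354050) = 123045/(1637797109521121/4882354050) = 123045*(4882354050/1637797109521121) = 600749254082250/1637797109521121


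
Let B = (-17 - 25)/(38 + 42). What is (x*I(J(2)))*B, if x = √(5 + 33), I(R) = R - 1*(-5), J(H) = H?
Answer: -147*√38/40 ≈ -22.654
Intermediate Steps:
B = -21/40 (B = -42/80 = -42*1/80 = -21/40 ≈ -0.52500)
I(R) = 5 + R (I(R) = R + 5 = 5 + R)
x = √38 ≈ 6.1644
(x*I(J(2)))*B = (√38*(5 + 2))*(-21/40) = (√38*7)*(-21/40) = (7*√38)*(-21/40) = -147*√38/40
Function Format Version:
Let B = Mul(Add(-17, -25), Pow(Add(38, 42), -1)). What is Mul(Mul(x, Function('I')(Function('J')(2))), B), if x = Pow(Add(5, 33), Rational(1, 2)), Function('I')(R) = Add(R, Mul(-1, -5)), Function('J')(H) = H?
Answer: Mul(Rational(-147, 40), Pow(38, Rational(1, 2))) ≈ -22.654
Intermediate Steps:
B = Rational(-21, 40) (B = Mul(-42, Pow(80, -1)) = Mul(-42, Rational(1, 80)) = Rational(-21, 40) ≈ -0.52500)
Function('I')(R) = Add(5, R) (Function('I')(R) = Add(R, 5) = Add(5, R))
x = Pow(38, Rational(1, 2)) ≈ 6.1644
Mul(Mul(x, Function('I')(Function('J')(2))), B) = Mul(Mul(Pow(38, Rational(1, 2)), Add(5, 2)), Rational(-21, 40)) = Mul(Mul(Pow(38, Rational(1, 2)), 7), Rational(-21, 40)) = Mul(Mul(7, Pow(38, Rational(1, 2))), Rational(-21, 40)) = Mul(Rational(-147, 40), Pow(38, Rational(1, 2)))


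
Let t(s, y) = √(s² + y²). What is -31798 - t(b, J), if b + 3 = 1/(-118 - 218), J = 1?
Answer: -31798 - √1130977/336 ≈ -31801.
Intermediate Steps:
b = -1009/336 (b = -3 + 1/(-118 - 218) = -3 + 1/(-336) = -3 - 1/336 = -1009/336 ≈ -3.0030)
-31798 - t(b, J) = -31798 - √((-1009/336)² + 1²) = -31798 - √(1018081/112896 + 1) = -31798 - √(1130977/112896) = -31798 - √1130977/336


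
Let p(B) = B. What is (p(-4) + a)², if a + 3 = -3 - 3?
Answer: 169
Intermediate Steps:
a = -9 (a = -3 + (-3 - 3) = -3 - 6 = -9)
(p(-4) + a)² = (-4 - 9)² = (-13)² = 169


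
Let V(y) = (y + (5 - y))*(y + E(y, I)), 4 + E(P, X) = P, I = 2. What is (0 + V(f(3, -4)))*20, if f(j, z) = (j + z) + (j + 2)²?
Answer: 4400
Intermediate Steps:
E(P, X) = -4 + P
f(j, z) = j + z + (2 + j)² (f(j, z) = (j + z) + (2 + j)² = j + z + (2 + j)²)
V(y) = -20 + 10*y (V(y) = (y + (5 - y))*(y + (-4 + y)) = 5*(-4 + 2*y) = -20 + 10*y)
(0 + V(f(3, -4)))*20 = (0 + (-20 + 10*(3 - 4 + (2 + 3)²)))*20 = (0 + (-20 + 10*(3 - 4 + 5²)))*20 = (0 + (-20 + 10*(3 - 4 + 25)))*20 = (0 + (-20 + 10*24))*20 = (0 + (-20 + 240))*20 = (0 + 220)*20 = 220*20 = 4400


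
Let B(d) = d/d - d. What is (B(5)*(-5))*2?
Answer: 40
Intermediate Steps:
B(d) = 1 - d
(B(5)*(-5))*2 = ((1 - 1*5)*(-5))*2 = ((1 - 5)*(-5))*2 = -4*(-5)*2 = 20*2 = 40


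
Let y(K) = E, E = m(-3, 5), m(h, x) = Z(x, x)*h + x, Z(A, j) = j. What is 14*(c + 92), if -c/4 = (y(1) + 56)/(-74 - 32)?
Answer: 69552/53 ≈ 1312.3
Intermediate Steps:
m(h, x) = x + h*x (m(h, x) = x*h + x = h*x + x = x + h*x)
E = -10 (E = 5*(1 - 3) = 5*(-2) = -10)
y(K) = -10
c = 92/53 (c = -4*(-10 + 56)/(-74 - 32) = -184/(-106) = -184*(-1)/106 = -4*(-23/53) = 92/53 ≈ 1.7358)
14*(c + 92) = 14*(92/53 + 92) = 14*(4968/53) = 69552/53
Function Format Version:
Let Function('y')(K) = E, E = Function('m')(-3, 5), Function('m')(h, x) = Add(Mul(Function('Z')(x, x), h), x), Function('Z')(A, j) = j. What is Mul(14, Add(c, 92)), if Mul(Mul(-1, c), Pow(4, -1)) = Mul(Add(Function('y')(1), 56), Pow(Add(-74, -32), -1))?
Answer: Rational(69552, 53) ≈ 1312.3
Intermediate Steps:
Function('m')(h, x) = Add(x, Mul(h, x)) (Function('m')(h, x) = Add(Mul(x, h), x) = Add(Mul(h, x), x) = Add(x, Mul(h, x)))
E = -10 (E = Mul(5, Add(1, -3)) = Mul(5, -2) = -10)
Function('y')(K) = -10
c = Rational(92, 53) (c = Mul(-4, Mul(Add(-10, 56), Pow(Add(-74, -32), -1))) = Mul(-4, Mul(46, Pow(-106, -1))) = Mul(-4, Mul(46, Rational(-1, 106))) = Mul(-4, Rational(-23, 53)) = Rational(92, 53) ≈ 1.7358)
Mul(14, Add(c, 92)) = Mul(14, Add(Rational(92, 53), 92)) = Mul(14, Rational(4968, 53)) = Rational(69552, 53)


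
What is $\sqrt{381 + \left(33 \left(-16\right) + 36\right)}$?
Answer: $i \sqrt{111} \approx 10.536 i$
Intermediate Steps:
$\sqrt{381 + \left(33 \left(-16\right) + 36\right)} = \sqrt{381 + \left(-528 + 36\right)} = \sqrt{381 - 492} = \sqrt{-111} = i \sqrt{111}$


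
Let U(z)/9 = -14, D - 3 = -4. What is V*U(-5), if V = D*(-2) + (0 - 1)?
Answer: -126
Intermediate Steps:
D = -1 (D = 3 - 4 = -1)
U(z) = -126 (U(z) = 9*(-14) = -126)
V = 1 (V = -1*(-2) + (0 - 1) = 2 - 1 = 1)
V*U(-5) = 1*(-126) = -126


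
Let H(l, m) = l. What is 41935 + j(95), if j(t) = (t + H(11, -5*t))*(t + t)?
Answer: 62075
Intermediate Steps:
j(t) = 2*t*(11 + t) (j(t) = (t + 11)*(t + t) = (11 + t)*(2*t) = 2*t*(11 + t))
41935 + j(95) = 41935 + 2*95*(11 + 95) = 41935 + 2*95*106 = 41935 + 20140 = 62075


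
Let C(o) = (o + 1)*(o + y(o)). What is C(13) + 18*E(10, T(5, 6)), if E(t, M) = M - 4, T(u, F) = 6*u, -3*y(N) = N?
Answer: 1768/3 ≈ 589.33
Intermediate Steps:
y(N) = -N/3
C(o) = 2*o*(1 + o)/3 (C(o) = (o + 1)*(o - o/3) = (1 + o)*(2*o/3) = 2*o*(1 + o)/3)
E(t, M) = -4 + M
C(13) + 18*E(10, T(5, 6)) = (⅔)*13*(1 + 13) + 18*(-4 + 6*5) = (⅔)*13*14 + 18*(-4 + 30) = 364/3 + 18*26 = 364/3 + 468 = 1768/3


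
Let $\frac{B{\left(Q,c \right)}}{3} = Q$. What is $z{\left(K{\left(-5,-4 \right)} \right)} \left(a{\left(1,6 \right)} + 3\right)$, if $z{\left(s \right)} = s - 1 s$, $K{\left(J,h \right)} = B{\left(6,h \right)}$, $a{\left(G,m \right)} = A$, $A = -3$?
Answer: $0$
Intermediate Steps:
$B{\left(Q,c \right)} = 3 Q$
$a{\left(G,m \right)} = -3$
$K{\left(J,h \right)} = 18$ ($K{\left(J,h \right)} = 3 \cdot 6 = 18$)
$z{\left(s \right)} = 0$ ($z{\left(s \right)} = s - s = 0$)
$z{\left(K{\left(-5,-4 \right)} \right)} \left(a{\left(1,6 \right)} + 3\right) = 0 \left(-3 + 3\right) = 0 \cdot 0 = 0$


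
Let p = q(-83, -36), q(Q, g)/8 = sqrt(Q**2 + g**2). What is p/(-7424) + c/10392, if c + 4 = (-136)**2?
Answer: 1541/866 - sqrt(8185)/928 ≈ 1.6820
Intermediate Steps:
c = 18492 (c = -4 + (-136)**2 = -4 + 18496 = 18492)
q(Q, g) = 8*sqrt(Q**2 + g**2)
p = 8*sqrt(8185) (p = 8*sqrt((-83)**2 + (-36)**2) = 8*sqrt(6889 + 1296) = 8*sqrt(8185) ≈ 723.77)
p/(-7424) + c/10392 = (8*sqrt(8185))/(-7424) + 18492/10392 = (8*sqrt(8185))*(-1/7424) + 18492*(1/10392) = -sqrt(8185)/928 + 1541/866 = 1541/866 - sqrt(8185)/928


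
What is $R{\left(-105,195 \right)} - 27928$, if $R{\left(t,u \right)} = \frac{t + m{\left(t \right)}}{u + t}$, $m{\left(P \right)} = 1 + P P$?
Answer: $- \frac{2502599}{90} \approx -27807.0$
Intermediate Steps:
$m{\left(P \right)} = 1 + P^{2}$
$R{\left(t,u \right)} = \frac{1 + t + t^{2}}{t + u}$ ($R{\left(t,u \right)} = \frac{t + \left(1 + t^{2}\right)}{u + t} = \frac{1 + t + t^{2}}{t + u}$)
$R{\left(-105,195 \right)} - 27928 = \frac{1 - 105 + \left(-105\right)^{2}}{-105 + 195} - 27928 = \frac{1 - 105 + 11025}{90} - 27928 = \frac{1}{90} \cdot 10921 - 27928 = \frac{10921}{90} - 27928 = - \frac{2502599}{90}$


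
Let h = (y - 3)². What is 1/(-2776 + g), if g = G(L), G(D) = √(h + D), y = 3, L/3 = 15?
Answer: -2776/7706131 - 3*√5/7706131 ≈ -0.00036110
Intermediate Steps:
L = 45 (L = 3*15 = 45)
h = 0 (h = (3 - 3)² = 0² = 0)
G(D) = √D (G(D) = √(0 + D) = √D)
g = 3*√5 (g = √45 = 3*√5 ≈ 6.7082)
1/(-2776 + g) = 1/(-2776 + 3*√5)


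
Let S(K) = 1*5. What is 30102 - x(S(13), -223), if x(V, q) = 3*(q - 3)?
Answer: 30780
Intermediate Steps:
S(K) = 5
x(V, q) = -9 + 3*q (x(V, q) = 3*(-3 + q) = -9 + 3*q)
30102 - x(S(13), -223) = 30102 - (-9 + 3*(-223)) = 30102 - (-9 - 669) = 30102 - 1*(-678) = 30102 + 678 = 30780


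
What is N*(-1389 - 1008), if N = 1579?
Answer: -3784863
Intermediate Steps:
N*(-1389 - 1008) = 1579*(-1389 - 1008) = 1579*(-2397) = -3784863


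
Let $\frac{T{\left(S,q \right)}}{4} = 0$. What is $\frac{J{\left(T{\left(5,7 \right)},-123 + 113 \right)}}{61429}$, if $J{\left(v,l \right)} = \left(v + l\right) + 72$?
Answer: $\frac{62}{61429} \approx 0.0010093$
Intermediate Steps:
$T{\left(S,q \right)} = 0$ ($T{\left(S,q \right)} = 4 \cdot 0 = 0$)
$J{\left(v,l \right)} = 72 + l + v$ ($J{\left(v,l \right)} = \left(l + v\right) + 72 = 72 + l + v$)
$\frac{J{\left(T{\left(5,7 \right)},-123 + 113 \right)}}{61429} = \frac{72 + \left(-123 + 113\right) + 0}{61429} = \left(72 - 10 + 0\right) \frac{1}{61429} = 62 \cdot \frac{1}{61429} = \frac{62}{61429}$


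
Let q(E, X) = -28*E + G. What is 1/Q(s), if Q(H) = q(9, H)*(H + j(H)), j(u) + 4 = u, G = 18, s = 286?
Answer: -1/132912 ≈ -7.5238e-6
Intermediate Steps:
j(u) = -4 + u
q(E, X) = 18 - 28*E (q(E, X) = -28*E + 18 = 18 - 28*E)
Q(H) = 936 - 468*H (Q(H) = (18 - 28*9)*(H + (-4 + H)) = (18 - 252)*(-4 + 2*H) = -234*(-4 + 2*H) = 936 - 468*H)
1/Q(s) = 1/(936 - 468*286) = 1/(936 - 133848) = 1/(-132912) = -1/132912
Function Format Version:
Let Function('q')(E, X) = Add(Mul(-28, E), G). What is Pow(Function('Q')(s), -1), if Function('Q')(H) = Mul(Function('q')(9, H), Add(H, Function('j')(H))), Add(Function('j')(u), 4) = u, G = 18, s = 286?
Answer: Rational(-1, 132912) ≈ -7.5238e-6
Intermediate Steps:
Function('j')(u) = Add(-4, u)
Function('q')(E, X) = Add(18, Mul(-28, E)) (Function('q')(E, X) = Add(Mul(-28, E), 18) = Add(18, Mul(-28, E)))
Function('Q')(H) = Add(936, Mul(-468, H)) (Function('Q')(H) = Mul(Add(18, Mul(-28, 9)), Add(H, Add(-4, H))) = Mul(Add(18, -252), Add(-4, Mul(2, H))) = Mul(-234, Add(-4, Mul(2, H))) = Add(936, Mul(-468, H)))
Pow(Function('Q')(s), -1) = Pow(Add(936, Mul(-468, 286)), -1) = Pow(Add(936, -133848), -1) = Pow(-132912, -1) = Rational(-1, 132912)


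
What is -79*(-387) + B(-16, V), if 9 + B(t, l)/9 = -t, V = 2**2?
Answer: 30636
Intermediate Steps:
V = 4
B(t, l) = -81 - 9*t (B(t, l) = -81 + 9*(-t) = -81 - 9*t)
-79*(-387) + B(-16, V) = -79*(-387) + (-81 - 9*(-16)) = 30573 + (-81 + 144) = 30573 + 63 = 30636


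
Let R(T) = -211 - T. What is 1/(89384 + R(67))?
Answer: 1/89106 ≈ 1.1223e-5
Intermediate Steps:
1/(89384 + R(67)) = 1/(89384 + (-211 - 1*67)) = 1/(89384 + (-211 - 67)) = 1/(89384 - 278) = 1/89106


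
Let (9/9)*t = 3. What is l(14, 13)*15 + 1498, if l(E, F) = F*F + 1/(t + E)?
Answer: 68576/17 ≈ 4033.9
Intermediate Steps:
t = 3
l(E, F) = F² + 1/(3 + E) (l(E, F) = F*F + 1/(3 + E) = F² + 1/(3 + E))
l(14, 13)*15 + 1498 = ((1 + 3*13² + 14*13²)/(3 + 14))*15 + 1498 = ((1 + 3*169 + 14*169)/17)*15 + 1498 = ((1 + 507 + 2366)/17)*15 + 1498 = ((1/17)*2874)*15 + 1498 = (2874/17)*15 + 1498 = 43110/17 + 1498 = 68576/17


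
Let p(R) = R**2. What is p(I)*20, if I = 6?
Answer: 720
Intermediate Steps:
p(I)*20 = 6**2*20 = 36*20 = 720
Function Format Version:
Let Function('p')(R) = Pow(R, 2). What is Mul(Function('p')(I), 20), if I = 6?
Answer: 720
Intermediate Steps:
Mul(Function('p')(I), 20) = Mul(Pow(6, 2), 20) = Mul(36, 20) = 720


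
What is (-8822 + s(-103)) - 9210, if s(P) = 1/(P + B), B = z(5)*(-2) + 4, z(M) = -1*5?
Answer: -1604849/89 ≈ -18032.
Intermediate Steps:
z(M) = -5
B = 14 (B = -5*(-2) + 4 = 10 + 4 = 14)
s(P) = 1/(14 + P) (s(P) = 1/(P + 14) = 1/(14 + P))
(-8822 + s(-103)) - 9210 = (-8822 + 1/(14 - 103)) - 9210 = (-8822 + 1/(-89)) - 9210 = (-8822 - 1/89) - 9210 = -785159/89 - 9210 = -1604849/89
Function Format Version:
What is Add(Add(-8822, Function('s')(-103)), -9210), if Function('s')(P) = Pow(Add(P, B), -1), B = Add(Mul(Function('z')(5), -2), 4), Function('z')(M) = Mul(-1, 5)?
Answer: Rational(-1604849, 89) ≈ -18032.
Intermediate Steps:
Function('z')(M) = -5
B = 14 (B = Add(Mul(-5, -2), 4) = Add(10, 4) = 14)
Function('s')(P) = Pow(Add(14, P), -1) (Function('s')(P) = Pow(Add(P, 14), -1) = Pow(Add(14, P), -1))
Add(Add(-8822, Function('s')(-103)), -9210) = Add(Add(-8822, Pow(Add(14, -103), -1)), -9210) = Add(Add(-8822, Pow(-89, -1)), -9210) = Add(Add(-8822, Rational(-1, 89)), -9210) = Add(Rational(-785159, 89), -9210) = Rational(-1604849, 89)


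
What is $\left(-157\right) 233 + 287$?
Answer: $-36294$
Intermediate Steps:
$\left(-157\right) 233 + 287 = -36581 + 287 = -36294$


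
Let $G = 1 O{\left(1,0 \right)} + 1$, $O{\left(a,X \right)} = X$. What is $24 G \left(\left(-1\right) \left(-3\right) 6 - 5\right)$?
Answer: $312$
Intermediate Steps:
$G = 1$ ($G = 1 \cdot 0 + 1 = 0 + 1 = 1$)
$24 G \left(\left(-1\right) \left(-3\right) 6 - 5\right) = 24 \cdot 1 \left(\left(-1\right) \left(-3\right) 6 - 5\right) = 24 \left(3 \cdot 6 - 5\right) = 24 \left(18 - 5\right) = 24 \cdot 13 = 312$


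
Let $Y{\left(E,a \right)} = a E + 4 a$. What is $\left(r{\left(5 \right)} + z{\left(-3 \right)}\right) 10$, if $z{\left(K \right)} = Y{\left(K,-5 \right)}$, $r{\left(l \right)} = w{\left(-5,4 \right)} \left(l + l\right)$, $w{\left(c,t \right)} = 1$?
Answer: $50$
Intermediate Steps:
$r{\left(l \right)} = 2 l$ ($r{\left(l \right)} = 1 \left(l + l\right) = 1 \cdot 2 l = 2 l$)
$Y{\left(E,a \right)} = 4 a + E a$ ($Y{\left(E,a \right)} = E a + 4 a = 4 a + E a$)
$z{\left(K \right)} = -20 - 5 K$ ($z{\left(K \right)} = - 5 \left(4 + K\right) = -20 - 5 K$)
$\left(r{\left(5 \right)} + z{\left(-3 \right)}\right) 10 = \left(2 \cdot 5 - 5\right) 10 = \left(10 + \left(-20 + 15\right)\right) 10 = \left(10 - 5\right) 10 = 5 \cdot 10 = 50$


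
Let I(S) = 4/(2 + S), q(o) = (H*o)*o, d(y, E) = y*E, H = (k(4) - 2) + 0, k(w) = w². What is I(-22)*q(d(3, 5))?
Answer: -630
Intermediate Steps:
H = 14 (H = (4² - 2) + 0 = (16 - 2) + 0 = 14 + 0 = 14)
d(y, E) = E*y
q(o) = 14*o² (q(o) = (14*o)*o = 14*o²)
I(-22)*q(d(3, 5)) = (4/(2 - 22))*(14*(5*3)²) = (4/(-20))*(14*15²) = (4*(-1/20))*(14*225) = -⅕*3150 = -630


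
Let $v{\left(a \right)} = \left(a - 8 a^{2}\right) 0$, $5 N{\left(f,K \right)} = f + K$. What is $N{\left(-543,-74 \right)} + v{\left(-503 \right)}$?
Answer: $- \frac{617}{5} \approx -123.4$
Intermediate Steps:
$N{\left(f,K \right)} = \frac{K}{5} + \frac{f}{5}$ ($N{\left(f,K \right)} = \frac{f + K}{5} = \frac{K + f}{5} = \frac{K}{5} + \frac{f}{5}$)
$v{\left(a \right)} = 0$
$N{\left(-543,-74 \right)} + v{\left(-503 \right)} = \left(\frac{1}{5} \left(-74\right) + \frac{1}{5} \left(-543\right)\right) + 0 = \left(- \frac{74}{5} - \frac{543}{5}\right) + 0 = - \frac{617}{5} + 0 = - \frac{617}{5}$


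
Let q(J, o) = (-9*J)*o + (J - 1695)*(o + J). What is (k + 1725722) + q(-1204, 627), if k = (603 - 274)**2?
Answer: 10300858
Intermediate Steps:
k = 108241 (k = 329**2 = 108241)
q(J, o) = (-1695 + J)*(J + o) - 9*J*o (q(J, o) = -9*J*o + (-1695 + J)*(J + o) = (-1695 + J)*(J + o) - 9*J*o)
(k + 1725722) + q(-1204, 627) = (108241 + 1725722) + ((-1204)**2 - 1695*(-1204) - 1695*627 - 8*(-1204)*627) = 1833963 + (1449616 + 2040780 - 1062765 + 6039264) = 1833963 + 8466895 = 10300858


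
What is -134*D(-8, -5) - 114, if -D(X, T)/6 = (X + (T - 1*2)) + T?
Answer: -16194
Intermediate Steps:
D(X, T) = 12 - 12*T - 6*X (D(X, T) = -6*((X + (T - 1*2)) + T) = -6*((X + (T - 2)) + T) = -6*((X + (-2 + T)) + T) = -6*((-2 + T + X) + T) = -6*(-2 + X + 2*T) = 12 - 12*T - 6*X)
-134*D(-8, -5) - 114 = -134*(12 - 12*(-5) - 6*(-8)) - 114 = -134*(12 + 60 + 48) - 114 = -134*120 - 114 = -16080 - 114 = -16194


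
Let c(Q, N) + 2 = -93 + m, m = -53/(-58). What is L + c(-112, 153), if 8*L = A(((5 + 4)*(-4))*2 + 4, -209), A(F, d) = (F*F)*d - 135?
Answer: -28051807/232 ≈ -1.2091e+5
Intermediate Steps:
m = 53/58 (m = -53*(-1/58) = 53/58 ≈ 0.91379)
A(F, d) = -135 + d*F² (A(F, d) = F²*d - 135 = d*F² - 135 = -135 + d*F²)
L = -966551/8 (L = (-135 - 209*(((5 + 4)*(-4))*2 + 4)²)/8 = (-135 - 209*((9*(-4))*2 + 4)²)/8 = (-135 - 209*(-36*2 + 4)²)/8 = (-135 - 209*(-72 + 4)²)/8 = (-135 - 209*(-68)²)/8 = (-135 - 209*4624)/8 = (-135 - 966416)/8 = (⅛)*(-966551) = -966551/8 ≈ -1.2082e+5)
c(Q, N) = -5457/58 (c(Q, N) = -2 + (-93 + 53/58) = -2 - 5341/58 = -5457/58)
L + c(-112, 153) = -966551/8 - 5457/58 = -28051807/232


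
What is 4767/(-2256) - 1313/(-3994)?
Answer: -2679545/1501744 ≈ -1.7843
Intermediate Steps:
4767/(-2256) - 1313/(-3994) = 4767*(-1/2256) - 1313*(-1/3994) = -1589/752 + 1313/3994 = -2679545/1501744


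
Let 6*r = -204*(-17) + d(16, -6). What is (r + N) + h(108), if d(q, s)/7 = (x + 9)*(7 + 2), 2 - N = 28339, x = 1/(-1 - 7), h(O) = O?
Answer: -440925/16 ≈ -27558.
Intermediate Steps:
x = -⅛ (x = 1/(-8) = -⅛ ≈ -0.12500)
N = -28337 (N = 2 - 1*28339 = 2 - 28339 = -28337)
d(q, s) = 4473/8 (d(q, s) = 7*((-⅛ + 9)*(7 + 2)) = 7*((71/8)*9) = 7*(639/8) = 4473/8)
r = 10739/16 (r = (-204*(-17) + 4473/8)/6 = (3468 + 4473/8)/6 = (⅙)*(32217/8) = 10739/16 ≈ 671.19)
(r + N) + h(108) = (10739/16 - 28337) + 108 = -442653/16 + 108 = -440925/16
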